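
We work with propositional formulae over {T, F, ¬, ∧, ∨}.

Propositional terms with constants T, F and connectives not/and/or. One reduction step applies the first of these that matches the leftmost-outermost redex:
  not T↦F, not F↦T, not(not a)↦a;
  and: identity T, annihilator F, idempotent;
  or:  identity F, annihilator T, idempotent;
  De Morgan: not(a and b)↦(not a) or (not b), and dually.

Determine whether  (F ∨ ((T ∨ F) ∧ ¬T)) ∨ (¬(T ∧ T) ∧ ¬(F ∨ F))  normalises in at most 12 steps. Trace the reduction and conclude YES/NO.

Answer: YES — reaches normal form F in 9 ≤ 12 steps

Working:
  start: (F ∨ ((T ∨ F) ∧ ¬T)) ∨ (¬(T ∧ T) ∧ ¬(F ∨ F))
  [1] ((T ∨ F) ∧ ¬T) ∨ (¬(T ∧ T) ∧ ¬(F ∨ F))
  [2] (T ∧ ¬T) ∨ (¬(T ∧ T) ∧ ¬(F ∨ F))
  [3] ¬T ∨ (¬(T ∧ T) ∧ ¬(F ∨ F))
  [4] F ∨ (¬(T ∧ T) ∧ ¬(F ∨ F))
  [5] ¬(T ∧ T) ∧ ¬(F ∨ F)
  [6] (¬T ∨ ¬T) ∧ ¬(F ∨ F)
  [7] ¬T ∧ ¬(F ∨ F)
  [8] F ∧ ¬(F ∨ F)
  [9] F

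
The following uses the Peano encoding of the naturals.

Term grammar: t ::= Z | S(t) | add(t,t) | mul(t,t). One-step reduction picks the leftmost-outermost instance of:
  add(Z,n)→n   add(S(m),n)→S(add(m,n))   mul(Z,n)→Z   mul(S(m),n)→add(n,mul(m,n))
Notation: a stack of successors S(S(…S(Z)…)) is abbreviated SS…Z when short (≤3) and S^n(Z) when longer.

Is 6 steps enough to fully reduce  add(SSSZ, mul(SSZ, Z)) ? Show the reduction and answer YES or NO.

Answer: NO — after 6 steps the term is S(S(S(mul(SZ, Z)))), not yet normal

Working:
  start: add(SSSZ, mul(SSZ, Z))
  step 1: S(add(SSZ, mul(SSZ, Z)))
  step 2: S(S(add(SZ, mul(SSZ, Z))))
  step 3: S(S(S(add(Z, mul(SSZ, Z)))))
  step 4: S(S(S(mul(SSZ, Z))))
  step 5: S(S(S(add(Z, mul(SZ, Z)))))
  step 6: S(S(S(mul(SZ, Z))))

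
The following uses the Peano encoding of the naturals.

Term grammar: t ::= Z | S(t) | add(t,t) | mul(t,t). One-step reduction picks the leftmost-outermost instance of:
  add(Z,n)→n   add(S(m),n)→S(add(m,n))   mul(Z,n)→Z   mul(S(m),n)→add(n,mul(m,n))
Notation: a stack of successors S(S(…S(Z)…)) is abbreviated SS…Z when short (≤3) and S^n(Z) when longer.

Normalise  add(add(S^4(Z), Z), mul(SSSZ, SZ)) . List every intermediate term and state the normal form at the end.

Answer: normal form = S^7(Z)  (in 20 steps)

Working:
  start: add(add(S^4(Z), Z), mul(SSSZ, SZ))
  →1  add(S(add(SSSZ, Z)), mul(SSSZ, SZ))
  →2  S(add(add(SSSZ, Z), mul(SSSZ, SZ)))
  →3  S(add(S(add(SSZ, Z)), mul(SSSZ, SZ)))
  →4  S(S(add(add(SSZ, Z), mul(SSSZ, SZ))))
  →5  S(S(add(S(add(SZ, Z)), mul(SSSZ, SZ))))
  →6  S(S(S(add(add(SZ, Z), mul(SSSZ, SZ)))))
  →7  S(S(S(add(S(add(Z, Z)), mul(SSSZ, SZ)))))
  →8  S(S(S(S(add(add(Z, Z), mul(SSSZ, SZ))))))
  →9  S(S(S(S(add(Z, mul(SSSZ, SZ))))))
  →10  S(S(S(S(mul(SSSZ, SZ)))))
  →11  S(S(S(S(add(SZ, mul(SSZ, SZ))))))
  →12  S(S(S(S(S(add(Z, mul(SSZ, SZ)))))))
  →13  S(S(S(S(S(mul(SSZ, SZ))))))
  →14  S(S(S(S(S(add(SZ, mul(SZ, SZ)))))))
  →15  S(S(S(S(S(S(add(Z, mul(SZ, SZ))))))))
  →16  S(S(S(S(S(S(mul(SZ, SZ)))))))
  →17  S(S(S(S(S(S(add(SZ, mul(Z, SZ))))))))
  →18  S(S(S(S(S(S(S(add(Z, mul(Z, SZ)))))))))
  →19  S(S(S(S(S(S(S(mul(Z, SZ))))))))
  →20  S^7(Z)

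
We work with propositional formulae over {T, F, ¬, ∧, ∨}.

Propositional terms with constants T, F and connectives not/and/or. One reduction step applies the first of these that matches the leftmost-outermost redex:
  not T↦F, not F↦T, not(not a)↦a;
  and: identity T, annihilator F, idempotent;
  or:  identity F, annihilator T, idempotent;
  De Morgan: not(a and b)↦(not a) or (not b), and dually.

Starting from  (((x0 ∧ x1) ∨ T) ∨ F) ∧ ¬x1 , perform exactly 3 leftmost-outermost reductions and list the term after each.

Answer: after 3 steps: ¬x1

Derivation:
  start: (((x0 ∧ x1) ∨ T) ∨ F) ∧ ¬x1
  step 1: ((x0 ∧ x1) ∨ T) ∧ ¬x1
  step 2: T ∧ ¬x1
  step 3: ¬x1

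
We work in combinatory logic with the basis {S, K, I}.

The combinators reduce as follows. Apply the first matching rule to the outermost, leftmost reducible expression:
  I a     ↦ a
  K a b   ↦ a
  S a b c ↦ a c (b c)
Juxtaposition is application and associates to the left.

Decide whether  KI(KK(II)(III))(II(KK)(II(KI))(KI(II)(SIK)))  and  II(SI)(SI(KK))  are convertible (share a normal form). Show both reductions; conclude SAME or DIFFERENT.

Term A:
  start: KI(KK(II)(III))(II(KK)(II(KI))(KI(II)(SIK)))
  [1] I(II(KK)(II(KI))(KI(II)(SIK)))
  [2] II(KK)(II(KI))(KI(II)(SIK))
  [3] I(KK)(II(KI))(KI(II)(SIK))
  [4] KK(II(KI))(KI(II)(SIK))
  [5] K(KI(II)(SIK))
  [6] K(I(SIK))
  [7] K(SIK)

Term B:
  start: II(SI)(SI(KK))
  [1] I(SI)(SI(KK))
  [2] SI(SI(KK))

Answer: DIFFERENT — A ⇓ K(SIK), B ⇓ SI(SI(KK))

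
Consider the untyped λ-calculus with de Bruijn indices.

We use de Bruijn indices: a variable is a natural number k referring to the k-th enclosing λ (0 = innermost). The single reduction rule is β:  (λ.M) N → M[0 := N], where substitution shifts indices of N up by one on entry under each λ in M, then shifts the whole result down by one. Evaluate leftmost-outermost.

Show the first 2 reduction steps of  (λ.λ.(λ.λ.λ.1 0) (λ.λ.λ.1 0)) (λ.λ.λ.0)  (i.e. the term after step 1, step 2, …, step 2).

  start: (λ.λ.(λ.λ.λ.1 0) (λ.λ.λ.1 0)) (λ.λ.λ.0)
  [1] λ.(λ.λ.λ.1 0) (λ.λ.λ.1 0)
  [2] λ.λ.λ.1 0

Answer: after 2 steps: λ.λ.λ.1 0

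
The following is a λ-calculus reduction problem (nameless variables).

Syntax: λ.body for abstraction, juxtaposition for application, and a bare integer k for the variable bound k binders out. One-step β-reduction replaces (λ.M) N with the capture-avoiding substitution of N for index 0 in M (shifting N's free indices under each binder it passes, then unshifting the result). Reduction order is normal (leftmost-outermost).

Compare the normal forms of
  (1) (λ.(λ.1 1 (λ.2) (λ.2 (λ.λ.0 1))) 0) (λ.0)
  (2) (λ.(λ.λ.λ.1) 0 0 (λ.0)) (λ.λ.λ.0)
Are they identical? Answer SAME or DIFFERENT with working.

Term A:
  start: (λ.(λ.1 1 (λ.2) (λ.2 (λ.λ.0 1))) 0) (λ.0)
  step 1: (λ.(λ.0) (λ.0) (λ.λ.0) (λ.(λ.0) (λ.λ.0 1))) (λ.0)
  step 2: (λ.0) (λ.0) (λ.λ.0) (λ.(λ.0) (λ.λ.0 1))
  step 3: (λ.0) (λ.λ.0) (λ.(λ.0) (λ.λ.0 1))
  step 4: (λ.λ.0) (λ.(λ.0) (λ.λ.0 1))
  step 5: λ.0

Term B:
  start: (λ.(λ.λ.λ.1) 0 0 (λ.0)) (λ.λ.λ.0)
  step 1: (λ.λ.λ.1) (λ.λ.λ.0) (λ.λ.λ.0) (λ.0)
  step 2: (λ.λ.1) (λ.λ.λ.0) (λ.0)
  step 3: (λ.λ.λ.λ.0) (λ.0)
  step 4: λ.λ.λ.0

Answer: DIFFERENT — A ⇓ λ.0, B ⇓ λ.λ.λ.0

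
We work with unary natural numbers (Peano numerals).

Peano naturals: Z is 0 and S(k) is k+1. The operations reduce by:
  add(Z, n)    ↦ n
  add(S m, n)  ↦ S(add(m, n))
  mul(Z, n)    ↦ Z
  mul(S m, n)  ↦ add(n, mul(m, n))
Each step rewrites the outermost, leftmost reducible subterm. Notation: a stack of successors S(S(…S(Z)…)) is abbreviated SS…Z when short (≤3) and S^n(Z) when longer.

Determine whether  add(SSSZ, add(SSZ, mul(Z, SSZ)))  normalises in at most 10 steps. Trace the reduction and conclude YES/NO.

  start: add(SSSZ, add(SSZ, mul(Z, SSZ)))
  step 1: S(add(SSZ, add(SSZ, mul(Z, SSZ))))
  step 2: S(S(add(SZ, add(SSZ, mul(Z, SSZ)))))
  step 3: S(S(S(add(Z, add(SSZ, mul(Z, SSZ))))))
  step 4: S(S(S(add(SSZ, mul(Z, SSZ)))))
  step 5: S(S(S(S(add(SZ, mul(Z, SSZ))))))
  step 6: S(S(S(S(S(add(Z, mul(Z, SSZ)))))))
  step 7: S(S(S(S(S(mul(Z, SSZ))))))
  step 8: S^5(Z)

Answer: YES — reaches normal form S^5(Z) in 8 ≤ 10 steps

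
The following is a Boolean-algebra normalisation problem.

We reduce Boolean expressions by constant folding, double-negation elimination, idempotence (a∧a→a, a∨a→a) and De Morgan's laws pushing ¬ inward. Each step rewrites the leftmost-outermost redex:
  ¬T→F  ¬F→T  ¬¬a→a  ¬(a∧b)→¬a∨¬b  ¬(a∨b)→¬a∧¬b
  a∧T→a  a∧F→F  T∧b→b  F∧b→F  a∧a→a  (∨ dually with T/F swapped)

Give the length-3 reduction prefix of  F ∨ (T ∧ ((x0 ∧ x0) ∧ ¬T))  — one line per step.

Answer: after 3 steps: x0 ∧ ¬T

Working:
  start: F ∨ (T ∧ ((x0 ∧ x0) ∧ ¬T))
  →1  T ∧ ((x0 ∧ x0) ∧ ¬T)
  →2  (x0 ∧ x0) ∧ ¬T
  →3  x0 ∧ ¬T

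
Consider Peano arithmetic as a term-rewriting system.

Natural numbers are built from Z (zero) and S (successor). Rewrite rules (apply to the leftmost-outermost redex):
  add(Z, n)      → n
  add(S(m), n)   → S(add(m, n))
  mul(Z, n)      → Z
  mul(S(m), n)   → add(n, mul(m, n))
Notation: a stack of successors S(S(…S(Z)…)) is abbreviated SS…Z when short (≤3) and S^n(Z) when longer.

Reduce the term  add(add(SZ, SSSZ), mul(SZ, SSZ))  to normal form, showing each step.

Answer: normal form = S^6(Z)  (in 12 steps)

Working:
  start: add(add(SZ, SSSZ), mul(SZ, SSZ))
  →1  add(S(add(Z, SSSZ)), mul(SZ, SSZ))
  →2  S(add(add(Z, SSSZ), mul(SZ, SSZ)))
  →3  S(add(SSSZ, mul(SZ, SSZ)))
  →4  S(S(add(SSZ, mul(SZ, SSZ))))
  →5  S(S(S(add(SZ, mul(SZ, SSZ)))))
  →6  S(S(S(S(add(Z, mul(SZ, SSZ))))))
  →7  S(S(S(S(mul(SZ, SSZ)))))
  →8  S(S(S(S(add(SSZ, mul(Z, SSZ))))))
  →9  S(S(S(S(S(add(SZ, mul(Z, SSZ)))))))
  →10  S(S(S(S(S(S(add(Z, mul(Z, SSZ))))))))
  →11  S(S(S(S(S(S(mul(Z, SSZ)))))))
  →12  S^6(Z)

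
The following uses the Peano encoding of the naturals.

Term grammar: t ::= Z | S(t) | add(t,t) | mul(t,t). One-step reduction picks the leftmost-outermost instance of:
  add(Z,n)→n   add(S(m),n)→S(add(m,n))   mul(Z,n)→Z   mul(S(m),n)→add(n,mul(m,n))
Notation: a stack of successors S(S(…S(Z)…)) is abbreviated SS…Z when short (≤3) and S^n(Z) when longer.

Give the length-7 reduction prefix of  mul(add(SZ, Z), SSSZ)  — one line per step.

  start: mul(add(SZ, Z), SSSZ)
  step 1: mul(S(add(Z, Z)), SSSZ)
  step 2: add(SSSZ, mul(add(Z, Z), SSSZ))
  step 3: S(add(SSZ, mul(add(Z, Z), SSSZ)))
  step 4: S(S(add(SZ, mul(add(Z, Z), SSSZ))))
  step 5: S(S(S(add(Z, mul(add(Z, Z), SSSZ)))))
  step 6: S(S(S(mul(add(Z, Z), SSSZ))))
  step 7: S(S(S(mul(Z, SSSZ))))

Answer: after 7 steps: S(S(S(mul(Z, SSSZ))))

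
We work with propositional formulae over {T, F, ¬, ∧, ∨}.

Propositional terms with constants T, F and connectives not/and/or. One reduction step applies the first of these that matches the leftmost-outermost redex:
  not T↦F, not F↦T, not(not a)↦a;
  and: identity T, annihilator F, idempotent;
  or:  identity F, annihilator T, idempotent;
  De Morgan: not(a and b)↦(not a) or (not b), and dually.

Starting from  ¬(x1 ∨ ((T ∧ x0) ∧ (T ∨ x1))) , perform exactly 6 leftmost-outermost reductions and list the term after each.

Answer: after 6 steps: ¬x1 ∧ (¬x0 ∨ (¬T ∧ ¬x1))

Derivation:
  start: ¬(x1 ∨ ((T ∧ x0) ∧ (T ∨ x1)))
  [1] ¬x1 ∧ ¬((T ∧ x0) ∧ (T ∨ x1))
  [2] ¬x1 ∧ (¬(T ∧ x0) ∨ ¬(T ∨ x1))
  [3] ¬x1 ∧ ((¬T ∨ ¬x0) ∨ ¬(T ∨ x1))
  [4] ¬x1 ∧ ((F ∨ ¬x0) ∨ ¬(T ∨ x1))
  [5] ¬x1 ∧ (¬x0 ∨ ¬(T ∨ x1))
  [6] ¬x1 ∧ (¬x0 ∨ (¬T ∧ ¬x1))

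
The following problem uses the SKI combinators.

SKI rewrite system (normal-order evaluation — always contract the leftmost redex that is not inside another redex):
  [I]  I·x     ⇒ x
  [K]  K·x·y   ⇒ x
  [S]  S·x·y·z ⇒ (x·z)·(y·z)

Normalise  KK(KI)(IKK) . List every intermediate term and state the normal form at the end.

  start: KK(KI)(IKK)
  [1] K(IKK)
  [2] K(KK)

Answer: normal form = K(KK)  (in 2 steps)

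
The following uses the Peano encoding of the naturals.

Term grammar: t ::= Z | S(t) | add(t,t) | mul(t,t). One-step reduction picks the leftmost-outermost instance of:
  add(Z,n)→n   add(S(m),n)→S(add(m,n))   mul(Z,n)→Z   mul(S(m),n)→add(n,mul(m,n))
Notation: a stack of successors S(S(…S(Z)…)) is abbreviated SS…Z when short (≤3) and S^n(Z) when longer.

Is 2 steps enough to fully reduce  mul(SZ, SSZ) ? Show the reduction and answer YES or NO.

Answer: NO — after 2 steps the term is S(add(SZ, mul(Z, SSZ))), not yet normal

Working:
  start: mul(SZ, SSZ)
  →1  add(SSZ, mul(Z, SSZ))
  →2  S(add(SZ, mul(Z, SSZ)))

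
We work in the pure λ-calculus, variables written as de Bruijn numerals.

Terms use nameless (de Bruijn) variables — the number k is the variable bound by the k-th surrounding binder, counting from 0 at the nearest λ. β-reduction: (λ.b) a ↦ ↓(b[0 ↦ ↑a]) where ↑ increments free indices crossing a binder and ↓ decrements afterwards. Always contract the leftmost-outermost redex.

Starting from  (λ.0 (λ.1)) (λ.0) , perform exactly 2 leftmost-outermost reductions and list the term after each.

Answer: after 2 steps: λ.λ.0

Reduction:
  start: (λ.0 (λ.1)) (λ.0)
  step 1: (λ.0) (λ.λ.0)
  step 2: λ.λ.0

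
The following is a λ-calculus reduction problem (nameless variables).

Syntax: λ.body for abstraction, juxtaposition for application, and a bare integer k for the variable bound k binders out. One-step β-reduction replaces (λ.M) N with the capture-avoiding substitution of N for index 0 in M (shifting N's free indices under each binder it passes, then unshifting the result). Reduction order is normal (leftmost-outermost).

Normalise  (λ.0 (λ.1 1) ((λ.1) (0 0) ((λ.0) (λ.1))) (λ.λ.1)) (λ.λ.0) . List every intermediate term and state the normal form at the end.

Answer: normal form = λ.λ.1  (in 6 steps)

Working:
  start: (λ.0 (λ.1 1) ((λ.1) (0 0) ((λ.0) (λ.1))) (λ.λ.1)) (λ.λ.0)
  step 1: (λ.λ.0) (λ.(λ.λ.0) (λ.λ.0)) ((λ.λ.λ.0) ((λ.λ.0) (λ.λ.0)) ((λ.0) (λ.λ.λ.0))) (λ.λ.1)
  step 2: (λ.0) ((λ.λ.λ.0) ((λ.λ.0) (λ.λ.0)) ((λ.0) (λ.λ.λ.0))) (λ.λ.1)
  step 3: (λ.λ.λ.0) ((λ.λ.0) (λ.λ.0)) ((λ.0) (λ.λ.λ.0)) (λ.λ.1)
  step 4: (λ.λ.0) ((λ.0) (λ.λ.λ.0)) (λ.λ.1)
  step 5: (λ.0) (λ.λ.1)
  step 6: λ.λ.1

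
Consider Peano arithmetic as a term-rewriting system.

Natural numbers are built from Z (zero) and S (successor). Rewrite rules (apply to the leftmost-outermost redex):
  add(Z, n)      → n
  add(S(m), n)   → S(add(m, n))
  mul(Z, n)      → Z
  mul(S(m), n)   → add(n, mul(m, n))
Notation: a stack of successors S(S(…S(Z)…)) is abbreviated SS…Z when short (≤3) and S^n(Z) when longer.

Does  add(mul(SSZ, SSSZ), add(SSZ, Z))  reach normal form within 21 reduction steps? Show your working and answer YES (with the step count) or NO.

Answer: YES — reaches normal form S^8(Z) in 21 ≤ 21 steps

Working:
  start: add(mul(SSZ, SSSZ), add(SSZ, Z))
  →1  add(add(SSSZ, mul(SZ, SSSZ)), add(SSZ, Z))
  →2  add(S(add(SSZ, mul(SZ, SSSZ))), add(SSZ, Z))
  →3  S(add(add(SSZ, mul(SZ, SSSZ)), add(SSZ, Z)))
  →4  S(add(S(add(SZ, mul(SZ, SSSZ))), add(SSZ, Z)))
  →5  S(S(add(add(SZ, mul(SZ, SSSZ)), add(SSZ, Z))))
  →6  S(S(add(S(add(Z, mul(SZ, SSSZ))), add(SSZ, Z))))
  →7  S(S(S(add(add(Z, mul(SZ, SSSZ)), add(SSZ, Z)))))
  →8  S(S(S(add(mul(SZ, SSSZ), add(SSZ, Z)))))
  →9  S(S(S(add(add(SSSZ, mul(Z, SSSZ)), add(SSZ, Z)))))
  →10  S(S(S(add(S(add(SSZ, mul(Z, SSSZ))), add(SSZ, Z)))))
  →11  S(S(S(S(add(add(SSZ, mul(Z, SSSZ)), add(SSZ, Z))))))
  →12  S(S(S(S(add(S(add(SZ, mul(Z, SSSZ))), add(SSZ, Z))))))
  →13  S(S(S(S(S(add(add(SZ, mul(Z, SSSZ)), add(SSZ, Z)))))))
  →14  S(S(S(S(S(add(S(add(Z, mul(Z, SSSZ))), add(SSZ, Z)))))))
  →15  S(S(S(S(S(S(add(add(Z, mul(Z, SSSZ)), add(SSZ, Z))))))))
  →16  S(S(S(S(S(S(add(mul(Z, SSSZ), add(SSZ, Z))))))))
  →17  S(S(S(S(S(S(add(Z, add(SSZ, Z))))))))
  →18  S(S(S(S(S(S(add(SSZ, Z)))))))
  →19  S(S(S(S(S(S(S(add(SZ, Z))))))))
  →20  S(S(S(S(S(S(S(S(add(Z, Z)))))))))
  →21  S^8(Z)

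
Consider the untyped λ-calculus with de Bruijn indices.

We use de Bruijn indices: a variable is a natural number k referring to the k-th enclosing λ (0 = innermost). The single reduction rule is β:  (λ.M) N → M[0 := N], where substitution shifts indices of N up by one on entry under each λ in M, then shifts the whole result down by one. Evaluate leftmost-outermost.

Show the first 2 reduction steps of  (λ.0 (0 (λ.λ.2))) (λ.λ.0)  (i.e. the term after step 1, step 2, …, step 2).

  start: (λ.0 (0 (λ.λ.2))) (λ.λ.0)
  step 1: (λ.λ.0) ((λ.λ.0) (λ.λ.λ.λ.0))
  step 2: λ.0

Answer: after 2 steps: λ.0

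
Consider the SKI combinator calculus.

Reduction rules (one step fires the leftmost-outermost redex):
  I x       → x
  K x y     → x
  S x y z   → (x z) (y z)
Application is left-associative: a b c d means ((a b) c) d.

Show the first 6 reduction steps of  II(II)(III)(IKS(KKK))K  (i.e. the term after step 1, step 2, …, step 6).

Answer: after 6 steps: I(IKS(KKK))K

Derivation:
  start: II(II)(III)(IKS(KKK))K
  [1] I(II)(III)(IKS(KKK))K
  [2] II(III)(IKS(KKK))K
  [3] I(III)(IKS(KKK))K
  [4] III(IKS(KKK))K
  [5] II(IKS(KKK))K
  [6] I(IKS(KKK))K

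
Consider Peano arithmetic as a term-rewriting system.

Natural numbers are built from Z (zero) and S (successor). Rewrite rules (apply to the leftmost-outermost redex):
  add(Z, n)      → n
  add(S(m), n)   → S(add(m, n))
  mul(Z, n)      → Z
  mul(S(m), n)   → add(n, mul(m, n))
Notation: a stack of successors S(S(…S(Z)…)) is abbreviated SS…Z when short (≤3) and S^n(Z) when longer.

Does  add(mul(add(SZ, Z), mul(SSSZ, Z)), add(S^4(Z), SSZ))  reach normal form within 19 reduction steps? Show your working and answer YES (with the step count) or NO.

  start: add(mul(add(SZ, Z), mul(SSSZ, Z)), add(S^4(Z), SSZ))
  [1] add(mul(S(add(Z, Z)), mul(SSSZ, Z)), add(S^4(Z), SSZ))
  [2] add(add(mul(SSSZ, Z), mul(add(Z, Z), mul(SSSZ, Z))), add(S^4(Z), SSZ))
  [3] add(add(add(Z, mul(SSZ, Z)), mul(add(Z, Z), mul(SSSZ, Z))), add(S^4(Z), SSZ))
  [4] add(add(mul(SSZ, Z), mul(add(Z, Z), mul(SSSZ, Z))), add(S^4(Z), SSZ))
  [5] add(add(add(Z, mul(SZ, Z)), mul(add(Z, Z), mul(SSSZ, Z))), add(S^4(Z), SSZ))
  [6] add(add(mul(SZ, Z), mul(add(Z, Z), mul(SSSZ, Z))), add(S^4(Z), SSZ))
  [7] add(add(add(Z, mul(Z, Z)), mul(add(Z, Z), mul(SSSZ, Z))), add(S^4(Z), SSZ))
  [8] add(add(mul(Z, Z), mul(add(Z, Z), mul(SSSZ, Z))), add(S^4(Z), SSZ))
  [9] add(add(Z, mul(add(Z, Z), mul(SSSZ, Z))), add(S^4(Z), SSZ))
  [10] add(mul(add(Z, Z), mul(SSSZ, Z)), add(S^4(Z), SSZ))
  [11] add(mul(Z, mul(SSSZ, Z)), add(S^4(Z), SSZ))
  [12] add(Z, add(S^4(Z), SSZ))
  [13] add(S^4(Z), SSZ)
  [14] S(add(SSSZ, SSZ))
  [15] S(S(add(SSZ, SSZ)))
  [16] S(S(S(add(SZ, SSZ))))
  [17] S(S(S(S(add(Z, SSZ)))))
  [18] S^6(Z)

Answer: YES — reaches normal form S^6(Z) in 18 ≤ 19 steps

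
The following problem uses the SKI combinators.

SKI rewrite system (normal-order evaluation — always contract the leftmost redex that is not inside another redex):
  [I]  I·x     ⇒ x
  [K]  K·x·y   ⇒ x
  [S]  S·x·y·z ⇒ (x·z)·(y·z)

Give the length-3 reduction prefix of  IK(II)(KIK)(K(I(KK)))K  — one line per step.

  start: IK(II)(KIK)(K(I(KK)))K
  →1  K(II)(KIK)(K(I(KK)))K
  →2  II(K(I(KK)))K
  →3  I(K(I(KK)))K

Answer: after 3 steps: I(K(I(KK)))K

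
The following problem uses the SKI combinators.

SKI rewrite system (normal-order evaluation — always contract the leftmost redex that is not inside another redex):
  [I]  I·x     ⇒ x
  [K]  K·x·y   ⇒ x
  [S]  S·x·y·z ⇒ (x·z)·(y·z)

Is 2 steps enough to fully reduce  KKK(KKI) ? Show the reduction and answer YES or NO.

Answer: YES — reaches normal form KK in 2 ≤ 2 steps

Reduction:
  start: KKK(KKI)
  →1  K(KKI)
  →2  KK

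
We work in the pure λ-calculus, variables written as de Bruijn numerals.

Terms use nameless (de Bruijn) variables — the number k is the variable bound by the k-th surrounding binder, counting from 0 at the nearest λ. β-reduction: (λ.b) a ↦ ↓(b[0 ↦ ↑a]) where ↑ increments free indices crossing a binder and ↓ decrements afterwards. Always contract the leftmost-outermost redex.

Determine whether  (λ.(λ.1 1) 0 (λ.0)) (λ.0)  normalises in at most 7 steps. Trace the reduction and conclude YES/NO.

Answer: YES — reaches normal form λ.0 in 4 ≤ 7 steps

Derivation:
  start: (λ.(λ.1 1) 0 (λ.0)) (λ.0)
  [1] (λ.(λ.0) (λ.0)) (λ.0) (λ.0)
  [2] (λ.0) (λ.0) (λ.0)
  [3] (λ.0) (λ.0)
  [4] λ.0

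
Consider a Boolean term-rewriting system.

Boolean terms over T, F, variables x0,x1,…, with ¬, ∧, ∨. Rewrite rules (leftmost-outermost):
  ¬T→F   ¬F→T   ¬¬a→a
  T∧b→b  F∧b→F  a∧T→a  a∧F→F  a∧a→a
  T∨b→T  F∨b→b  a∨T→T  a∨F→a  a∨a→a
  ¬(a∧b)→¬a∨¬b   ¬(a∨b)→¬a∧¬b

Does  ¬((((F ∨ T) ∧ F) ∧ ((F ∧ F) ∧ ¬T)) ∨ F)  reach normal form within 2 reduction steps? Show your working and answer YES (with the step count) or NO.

  start: ¬((((F ∨ T) ∧ F) ∧ ((F ∧ F) ∧ ¬T)) ∨ F)
  [1] ¬(((F ∨ T) ∧ F) ∧ ((F ∧ F) ∧ ¬T)) ∧ ¬F
  [2] (¬((F ∨ T) ∧ F) ∨ ¬((F ∧ F) ∧ ¬T)) ∧ ¬F

Answer: NO — after 2 steps the term is (¬((F ∨ T) ∧ F) ∨ ¬((F ∧ F) ∧ ¬T)) ∧ ¬F, not yet normal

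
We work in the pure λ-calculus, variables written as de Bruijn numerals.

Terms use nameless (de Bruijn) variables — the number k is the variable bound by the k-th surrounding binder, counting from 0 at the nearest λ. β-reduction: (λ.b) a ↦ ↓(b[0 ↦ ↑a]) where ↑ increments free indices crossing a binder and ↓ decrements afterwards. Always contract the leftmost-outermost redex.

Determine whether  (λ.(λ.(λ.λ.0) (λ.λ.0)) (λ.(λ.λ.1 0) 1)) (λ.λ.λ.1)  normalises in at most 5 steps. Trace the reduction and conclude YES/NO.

  start: (λ.(λ.(λ.λ.0) (λ.λ.0)) (λ.(λ.λ.1 0) 1)) (λ.λ.λ.1)
  [1] (λ.(λ.λ.0) (λ.λ.0)) (λ.(λ.λ.1 0) (λ.λ.λ.1))
  [2] (λ.λ.0) (λ.λ.0)
  [3] λ.0

Answer: YES — reaches normal form λ.0 in 3 ≤ 5 steps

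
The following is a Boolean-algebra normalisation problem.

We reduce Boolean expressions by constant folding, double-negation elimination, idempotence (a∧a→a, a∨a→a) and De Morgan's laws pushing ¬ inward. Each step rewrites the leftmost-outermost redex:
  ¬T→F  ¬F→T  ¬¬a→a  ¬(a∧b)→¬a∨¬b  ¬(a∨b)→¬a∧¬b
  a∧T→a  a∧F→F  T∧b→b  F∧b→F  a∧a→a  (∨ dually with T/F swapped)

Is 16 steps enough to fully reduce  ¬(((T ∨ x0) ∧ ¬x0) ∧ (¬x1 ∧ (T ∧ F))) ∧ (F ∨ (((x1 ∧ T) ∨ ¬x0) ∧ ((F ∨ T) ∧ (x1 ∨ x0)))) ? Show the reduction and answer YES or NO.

  start: ¬(((T ∨ x0) ∧ ¬x0) ∧ (¬x1 ∧ (T ∧ F))) ∧ (F ∨ (((x1 ∧ T) ∨ ¬x0) ∧ ((F ∨ T) ∧ (x1 ∨ x0))))
  step 1: (¬((T ∨ x0) ∧ ¬x0) ∨ ¬(¬x1 ∧ (T ∧ F))) ∧ (F ∨ (((x1 ∧ T) ∨ ¬x0) ∧ ((F ∨ T) ∧ (x1 ∨ x0))))
  step 2: ((¬(T ∨ x0) ∨ ¬¬x0) ∨ ¬(¬x1 ∧ (T ∧ F))) ∧ (F ∨ (((x1 ∧ T) ∨ ¬x0) ∧ ((F ∨ T) ∧ (x1 ∨ x0))))
  step 3: (((¬T ∧ ¬x0) ∨ ¬¬x0) ∨ ¬(¬x1 ∧ (T ∧ F))) ∧ (F ∨ (((x1 ∧ T) ∨ ¬x0) ∧ ((F ∨ T) ∧ (x1 ∨ x0))))
  step 4: (((F ∧ ¬x0) ∨ ¬¬x0) ∨ ¬(¬x1 ∧ (T ∧ F))) ∧ (F ∨ (((x1 ∧ T) ∨ ¬x0) ∧ ((F ∨ T) ∧ (x1 ∨ x0))))
  step 5: ((F ∨ ¬¬x0) ∨ ¬(¬x1 ∧ (T ∧ F))) ∧ (F ∨ (((x1 ∧ T) ∨ ¬x0) ∧ ((F ∨ T) ∧ (x1 ∨ x0))))
  step 6: (¬¬x0 ∨ ¬(¬x1 ∧ (T ∧ F))) ∧ (F ∨ (((x1 ∧ T) ∨ ¬x0) ∧ ((F ∨ T) ∧ (x1 ∨ x0))))
  step 7: (x0 ∨ ¬(¬x1 ∧ (T ∧ F))) ∧ (F ∨ (((x1 ∧ T) ∨ ¬x0) ∧ ((F ∨ T) ∧ (x1 ∨ x0))))
  step 8: (x0 ∨ (¬¬x1 ∨ ¬(T ∧ F))) ∧ (F ∨ (((x1 ∧ T) ∨ ¬x0) ∧ ((F ∨ T) ∧ (x1 ∨ x0))))
  step 9: (x0 ∨ (x1 ∨ ¬(T ∧ F))) ∧ (F ∨ (((x1 ∧ T) ∨ ¬x0) ∧ ((F ∨ T) ∧ (x1 ∨ x0))))
  step 10: (x0 ∨ (x1 ∨ (¬T ∨ ¬F))) ∧ (F ∨ (((x1 ∧ T) ∨ ¬x0) ∧ ((F ∨ T) ∧ (x1 ∨ x0))))
  step 11: (x0 ∨ (x1 ∨ (F ∨ ¬F))) ∧ (F ∨ (((x1 ∧ T) ∨ ¬x0) ∧ ((F ∨ T) ∧ (x1 ∨ x0))))
  step 12: (x0 ∨ (x1 ∨ ¬F)) ∧ (F ∨ (((x1 ∧ T) ∨ ¬x0) ∧ ((F ∨ T) ∧ (x1 ∨ x0))))
  step 13: (x0 ∨ (x1 ∨ T)) ∧ (F ∨ (((x1 ∧ T) ∨ ¬x0) ∧ ((F ∨ T) ∧ (x1 ∨ x0))))
  step 14: (x0 ∨ T) ∧ (F ∨ (((x1 ∧ T) ∨ ¬x0) ∧ ((F ∨ T) ∧ (x1 ∨ x0))))
  step 15: T ∧ (F ∨ (((x1 ∧ T) ∨ ¬x0) ∧ ((F ∨ T) ∧ (x1 ∨ x0))))
  step 16: F ∨ (((x1 ∧ T) ∨ ¬x0) ∧ ((F ∨ T) ∧ (x1 ∨ x0)))

Answer: NO — after 16 steps the term is F ∨ (((x1 ∧ T) ∨ ¬x0) ∧ ((F ∨ T) ∧ (x1 ∨ x0))), not yet normal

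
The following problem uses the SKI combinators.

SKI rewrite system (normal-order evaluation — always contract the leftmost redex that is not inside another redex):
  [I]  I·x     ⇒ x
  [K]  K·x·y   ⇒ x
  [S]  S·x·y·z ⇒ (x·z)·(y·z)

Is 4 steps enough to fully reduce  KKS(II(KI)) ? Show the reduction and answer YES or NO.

Answer: YES — reaches normal form K(KI) in 3 ≤ 4 steps

Working:
  start: KKS(II(KI))
  step 1: K(II(KI))
  step 2: K(I(KI))
  step 3: K(KI)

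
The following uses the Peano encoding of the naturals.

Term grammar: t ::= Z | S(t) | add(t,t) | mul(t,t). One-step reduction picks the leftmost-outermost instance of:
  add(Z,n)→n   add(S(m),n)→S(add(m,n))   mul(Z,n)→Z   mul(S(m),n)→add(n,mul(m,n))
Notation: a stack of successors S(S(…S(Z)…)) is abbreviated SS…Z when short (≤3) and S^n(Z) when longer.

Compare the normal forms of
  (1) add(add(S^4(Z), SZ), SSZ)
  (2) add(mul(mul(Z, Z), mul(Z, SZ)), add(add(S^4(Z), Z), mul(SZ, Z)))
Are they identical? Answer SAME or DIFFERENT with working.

Term A:
  start: add(add(S^4(Z), SZ), SSZ)
  [1] add(S(add(SSSZ, SZ)), SSZ)
  [2] S(add(add(SSSZ, SZ), SSZ))
  [3] S(add(S(add(SSZ, SZ)), SSZ))
  [4] S(S(add(add(SSZ, SZ), SSZ)))
  [5] S(S(add(S(add(SZ, SZ)), SSZ)))
  [6] S(S(S(add(add(SZ, SZ), SSZ))))
  [7] S(S(S(add(S(add(Z, SZ)), SSZ))))
  [8] S(S(S(S(add(add(Z, SZ), SSZ)))))
  [9] S(S(S(S(add(SZ, SSZ)))))
  [10] S(S(S(S(S(add(Z, SSZ))))))
  [11] S^7(Z)

Term B:
  start: add(mul(mul(Z, Z), mul(Z, SZ)), add(add(S^4(Z), Z), mul(SZ, Z)))
  [1] add(mul(Z, mul(Z, SZ)), add(add(S^4(Z), Z), mul(SZ, Z)))
  [2] add(Z, add(add(S^4(Z), Z), mul(SZ, Z)))
  [3] add(add(S^4(Z), Z), mul(SZ, Z))
  [4] add(S(add(SSSZ, Z)), mul(SZ, Z))
  [5] S(add(add(SSSZ, Z), mul(SZ, Z)))
  [6] S(add(S(add(SSZ, Z)), mul(SZ, Z)))
  [7] S(S(add(add(SSZ, Z), mul(SZ, Z))))
  [8] S(S(add(S(add(SZ, Z)), mul(SZ, Z))))
  [9] S(S(S(add(add(SZ, Z), mul(SZ, Z)))))
  [10] S(S(S(add(S(add(Z, Z)), mul(SZ, Z)))))
  [11] S(S(S(S(add(add(Z, Z), mul(SZ, Z))))))
  [12] S(S(S(S(add(Z, mul(SZ, Z))))))
  [13] S(S(S(S(mul(SZ, Z)))))
  [14] S(S(S(S(add(Z, mul(Z, Z))))))
  [15] S(S(S(S(mul(Z, Z)))))
  [16] S^4(Z)

Answer: DIFFERENT — A ⇓ S^7(Z), B ⇓ S^4(Z)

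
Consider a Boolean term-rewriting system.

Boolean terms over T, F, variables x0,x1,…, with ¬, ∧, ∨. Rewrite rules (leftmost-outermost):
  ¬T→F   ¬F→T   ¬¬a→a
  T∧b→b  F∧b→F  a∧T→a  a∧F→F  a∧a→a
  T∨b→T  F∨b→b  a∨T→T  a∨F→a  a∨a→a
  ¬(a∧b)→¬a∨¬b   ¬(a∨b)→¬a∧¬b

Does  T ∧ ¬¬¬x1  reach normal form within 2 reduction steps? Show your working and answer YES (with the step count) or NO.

Answer: YES — reaches normal form ¬x1 in 2 ≤ 2 steps

Working:
  start: T ∧ ¬¬¬x1
  step 1: ¬¬¬x1
  step 2: ¬x1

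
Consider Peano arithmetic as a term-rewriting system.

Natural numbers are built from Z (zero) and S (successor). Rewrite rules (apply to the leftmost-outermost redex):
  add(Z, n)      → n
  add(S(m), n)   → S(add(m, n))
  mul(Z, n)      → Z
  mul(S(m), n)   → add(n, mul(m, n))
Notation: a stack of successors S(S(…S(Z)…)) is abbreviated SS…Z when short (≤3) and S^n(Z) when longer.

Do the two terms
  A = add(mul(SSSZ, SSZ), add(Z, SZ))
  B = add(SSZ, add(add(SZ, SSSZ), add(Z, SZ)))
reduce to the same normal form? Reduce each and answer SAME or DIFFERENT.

Term A:
  start: add(mul(SSSZ, SSZ), add(Z, SZ))
  step 1: add(add(SSZ, mul(SSZ, SSZ)), add(Z, SZ))
  step 2: add(S(add(SZ, mul(SSZ, SSZ))), add(Z, SZ))
  step 3: S(add(add(SZ, mul(SSZ, SSZ)), add(Z, SZ)))
  step 4: S(add(S(add(Z, mul(SSZ, SSZ))), add(Z, SZ)))
  step 5: S(S(add(add(Z, mul(SSZ, SSZ)), add(Z, SZ))))
  step 6: S(S(add(mul(SSZ, SSZ), add(Z, SZ))))
  step 7: S(S(add(add(SSZ, mul(SZ, SSZ)), add(Z, SZ))))
  step 8: S(S(add(S(add(SZ, mul(SZ, SSZ))), add(Z, SZ))))
  step 9: S(S(S(add(add(SZ, mul(SZ, SSZ)), add(Z, SZ)))))
  step 10: S(S(S(add(S(add(Z, mul(SZ, SSZ))), add(Z, SZ)))))
  step 11: S(S(S(S(add(add(Z, mul(SZ, SSZ)), add(Z, SZ))))))
  step 12: S(S(S(S(add(mul(SZ, SSZ), add(Z, SZ))))))
  step 13: S(S(S(S(add(add(SSZ, mul(Z, SSZ)), add(Z, SZ))))))
  step 14: S(S(S(S(add(S(add(SZ, mul(Z, SSZ))), add(Z, SZ))))))
  step 15: S(S(S(S(S(add(add(SZ, mul(Z, SSZ)), add(Z, SZ)))))))
  step 16: S(S(S(S(S(add(S(add(Z, mul(Z, SSZ))), add(Z, SZ)))))))
  step 17: S(S(S(S(S(S(add(add(Z, mul(Z, SSZ)), add(Z, SZ))))))))
  step 18: S(S(S(S(S(S(add(mul(Z, SSZ), add(Z, SZ))))))))
  step 19: S(S(S(S(S(S(add(Z, add(Z, SZ))))))))
  step 20: S(S(S(S(S(S(add(Z, SZ)))))))
  step 21: S^7(Z)

Term B:
  start: add(SSZ, add(add(SZ, SSSZ), add(Z, SZ)))
  step 1: S(add(SZ, add(add(SZ, SSSZ), add(Z, SZ))))
  step 2: S(S(add(Z, add(add(SZ, SSSZ), add(Z, SZ)))))
  step 3: S(S(add(add(SZ, SSSZ), add(Z, SZ))))
  step 4: S(S(add(S(add(Z, SSSZ)), add(Z, SZ))))
  step 5: S(S(S(add(add(Z, SSSZ), add(Z, SZ)))))
  step 6: S(S(S(add(SSSZ, add(Z, SZ)))))
  step 7: S(S(S(S(add(SSZ, add(Z, SZ))))))
  step 8: S(S(S(S(S(add(SZ, add(Z, SZ)))))))
  step 9: S(S(S(S(S(S(add(Z, add(Z, SZ))))))))
  step 10: S(S(S(S(S(S(add(Z, SZ)))))))
  step 11: S^7(Z)

Answer: SAME — A ⇓ S^7(Z), B ⇓ S^7(Z)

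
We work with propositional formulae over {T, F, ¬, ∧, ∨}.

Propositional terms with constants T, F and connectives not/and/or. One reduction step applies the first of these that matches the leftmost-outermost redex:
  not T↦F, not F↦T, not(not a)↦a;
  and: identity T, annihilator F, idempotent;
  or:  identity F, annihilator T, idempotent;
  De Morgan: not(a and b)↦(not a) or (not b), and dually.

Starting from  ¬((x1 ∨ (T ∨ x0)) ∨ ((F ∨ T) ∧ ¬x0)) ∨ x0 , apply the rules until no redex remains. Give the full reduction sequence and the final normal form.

Answer: normal form = x0  (in 8 steps)

Working:
  start: ¬((x1 ∨ (T ∨ x0)) ∨ ((F ∨ T) ∧ ¬x0)) ∨ x0
  [1] (¬(x1 ∨ (T ∨ x0)) ∧ ¬((F ∨ T) ∧ ¬x0)) ∨ x0
  [2] ((¬x1 ∧ ¬(T ∨ x0)) ∧ ¬((F ∨ T) ∧ ¬x0)) ∨ x0
  [3] ((¬x1 ∧ (¬T ∧ ¬x0)) ∧ ¬((F ∨ T) ∧ ¬x0)) ∨ x0
  [4] ((¬x1 ∧ (F ∧ ¬x0)) ∧ ¬((F ∨ T) ∧ ¬x0)) ∨ x0
  [5] ((¬x1 ∧ F) ∧ ¬((F ∨ T) ∧ ¬x0)) ∨ x0
  [6] (F ∧ ¬((F ∨ T) ∧ ¬x0)) ∨ x0
  [7] F ∨ x0
  [8] x0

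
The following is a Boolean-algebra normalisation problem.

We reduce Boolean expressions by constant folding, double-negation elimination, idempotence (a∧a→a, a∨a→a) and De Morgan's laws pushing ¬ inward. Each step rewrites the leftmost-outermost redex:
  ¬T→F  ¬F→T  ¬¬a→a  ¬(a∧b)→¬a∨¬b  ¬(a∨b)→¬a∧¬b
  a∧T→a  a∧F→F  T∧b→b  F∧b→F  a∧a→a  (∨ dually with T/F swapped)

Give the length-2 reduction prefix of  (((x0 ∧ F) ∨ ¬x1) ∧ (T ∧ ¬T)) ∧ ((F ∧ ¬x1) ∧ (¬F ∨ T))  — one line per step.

  start: (((x0 ∧ F) ∨ ¬x1) ∧ (T ∧ ¬T)) ∧ ((F ∧ ¬x1) ∧ (¬F ∨ T))
  [1] ((F ∨ ¬x1) ∧ (T ∧ ¬T)) ∧ ((F ∧ ¬x1) ∧ (¬F ∨ T))
  [2] (¬x1 ∧ (T ∧ ¬T)) ∧ ((F ∧ ¬x1) ∧ (¬F ∨ T))

Answer: after 2 steps: (¬x1 ∧ (T ∧ ¬T)) ∧ ((F ∧ ¬x1) ∧ (¬F ∨ T))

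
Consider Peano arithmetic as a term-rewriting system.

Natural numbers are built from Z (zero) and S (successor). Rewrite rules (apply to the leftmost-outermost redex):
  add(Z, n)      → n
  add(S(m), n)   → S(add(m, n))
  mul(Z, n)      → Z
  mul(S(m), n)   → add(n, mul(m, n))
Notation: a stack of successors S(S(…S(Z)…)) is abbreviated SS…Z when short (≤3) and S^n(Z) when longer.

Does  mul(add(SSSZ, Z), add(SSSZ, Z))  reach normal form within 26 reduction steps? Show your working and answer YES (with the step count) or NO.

Answer: NO — after 26 steps the term is S(S(S(S(S(S(S(S(add(add(SZ, Z), mul(add(Z, Z), add(SSSZ, Z))))))))))), not yet normal

Derivation:
  start: mul(add(SSSZ, Z), add(SSSZ, Z))
  →1  mul(S(add(SSZ, Z)), add(SSSZ, Z))
  →2  add(add(SSSZ, Z), mul(add(SSZ, Z), add(SSSZ, Z)))
  →3  add(S(add(SSZ, Z)), mul(add(SSZ, Z), add(SSSZ, Z)))
  →4  S(add(add(SSZ, Z), mul(add(SSZ, Z), add(SSSZ, Z))))
  →5  S(add(S(add(SZ, Z)), mul(add(SSZ, Z), add(SSSZ, Z))))
  →6  S(S(add(add(SZ, Z), mul(add(SSZ, Z), add(SSSZ, Z)))))
  →7  S(S(add(S(add(Z, Z)), mul(add(SSZ, Z), add(SSSZ, Z)))))
  →8  S(S(S(add(add(Z, Z), mul(add(SSZ, Z), add(SSSZ, Z))))))
  →9  S(S(S(add(Z, mul(add(SSZ, Z), add(SSSZ, Z))))))
  →10  S(S(S(mul(add(SSZ, Z), add(SSSZ, Z)))))
  →11  S(S(S(mul(S(add(SZ, Z)), add(SSSZ, Z)))))
  →12  S(S(S(add(add(SSSZ, Z), mul(add(SZ, Z), add(SSSZ, Z))))))
  →13  S(S(S(add(S(add(SSZ, Z)), mul(add(SZ, Z), add(SSSZ, Z))))))
  →14  S(S(S(S(add(add(SSZ, Z), mul(add(SZ, Z), add(SSSZ, Z)))))))
  →15  S(S(S(S(add(S(add(SZ, Z)), mul(add(SZ, Z), add(SSSZ, Z)))))))
  →16  S(S(S(S(S(add(add(SZ, Z), mul(add(SZ, Z), add(SSSZ, Z))))))))
  →17  S(S(S(S(S(add(S(add(Z, Z)), mul(add(SZ, Z), add(SSSZ, Z))))))))
  →18  S(S(S(S(S(S(add(add(Z, Z), mul(add(SZ, Z), add(SSSZ, Z)))))))))
  →19  S(S(S(S(S(S(add(Z, mul(add(SZ, Z), add(SSSZ, Z)))))))))
  →20  S(S(S(S(S(S(mul(add(SZ, Z), add(SSSZ, Z))))))))
  →21  S(S(S(S(S(S(mul(S(add(Z, Z)), add(SSSZ, Z))))))))
  →22  S(S(S(S(S(S(add(add(SSSZ, Z), mul(add(Z, Z), add(SSSZ, Z)))))))))
  →23  S(S(S(S(S(S(add(S(add(SSZ, Z)), mul(add(Z, Z), add(SSSZ, Z)))))))))
  →24  S(S(S(S(S(S(S(add(add(SSZ, Z), mul(add(Z, Z), add(SSSZ, Z))))))))))
  →25  S(S(S(S(S(S(S(add(S(add(SZ, Z)), mul(add(Z, Z), add(SSSZ, Z))))))))))
  →26  S(S(S(S(S(S(S(S(add(add(SZ, Z), mul(add(Z, Z), add(SSSZ, Z)))))))))))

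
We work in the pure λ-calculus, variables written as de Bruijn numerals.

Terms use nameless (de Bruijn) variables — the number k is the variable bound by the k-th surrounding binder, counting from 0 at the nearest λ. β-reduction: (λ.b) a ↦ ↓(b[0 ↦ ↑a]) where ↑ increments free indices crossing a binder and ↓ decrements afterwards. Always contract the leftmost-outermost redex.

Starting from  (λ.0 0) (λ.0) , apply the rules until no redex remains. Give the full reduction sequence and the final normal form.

Answer: normal form = λ.0  (in 2 steps)

Working:
  start: (λ.0 0) (λ.0)
  step 1: (λ.0) (λ.0)
  step 2: λ.0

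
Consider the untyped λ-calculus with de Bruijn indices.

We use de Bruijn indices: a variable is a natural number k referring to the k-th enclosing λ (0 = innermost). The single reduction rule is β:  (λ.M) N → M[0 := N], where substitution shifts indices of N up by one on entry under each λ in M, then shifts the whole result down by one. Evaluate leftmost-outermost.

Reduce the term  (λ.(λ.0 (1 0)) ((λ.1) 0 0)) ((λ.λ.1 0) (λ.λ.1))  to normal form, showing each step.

Answer: normal form = λ.λ.1  (in 9 steps)

Working:
  start: (λ.(λ.0 (1 0)) ((λ.1) 0 0)) ((λ.λ.1 0) (λ.λ.1))
  step 1: (λ.0 ((λ.λ.1 0) (λ.λ.1) 0)) ((λ.(λ.λ.1 0) (λ.λ.1)) ((λ.λ.1 0) (λ.λ.1)) ((λ.λ.1 0) (λ.λ.1)))
  step 2: (λ.(λ.λ.1 0) (λ.λ.1)) ((λ.λ.1 0) (λ.λ.1)) ((λ.λ.1 0) (λ.λ.1)) ((λ.λ.1 0) (λ.λ.1) ((λ.(λ.λ.1 0) (λ.λ.1)) ((λ.λ.1 0) (λ.λ.1)) ((λ.λ.1 0) (λ.λ.1))))
  step 3: (λ.λ.1 0) (λ.λ.1) ((λ.λ.1 0) (λ.λ.1)) ((λ.λ.1 0) (λ.λ.1) ((λ.(λ.λ.1 0) (λ.λ.1)) ((λ.λ.1 0) (λ.λ.1)) ((λ.λ.1 0) (λ.λ.1))))
  step 4: (λ.(λ.λ.1) 0) ((λ.λ.1 0) (λ.λ.1)) ((λ.λ.1 0) (λ.λ.1) ((λ.(λ.λ.1 0) (λ.λ.1)) ((λ.λ.1 0) (λ.λ.1)) ((λ.λ.1 0) (λ.λ.1))))
  step 5: (λ.λ.1) ((λ.λ.1 0) (λ.λ.1)) ((λ.λ.1 0) (λ.λ.1) ((λ.(λ.λ.1 0) (λ.λ.1)) ((λ.λ.1 0) (λ.λ.1)) ((λ.λ.1 0) (λ.λ.1))))
  step 6: (λ.(λ.λ.1 0) (λ.λ.1)) ((λ.λ.1 0) (λ.λ.1) ((λ.(λ.λ.1 0) (λ.λ.1)) ((λ.λ.1 0) (λ.λ.1)) ((λ.λ.1 0) (λ.λ.1))))
  step 7: (λ.λ.1 0) (λ.λ.1)
  step 8: λ.(λ.λ.1) 0
  step 9: λ.λ.1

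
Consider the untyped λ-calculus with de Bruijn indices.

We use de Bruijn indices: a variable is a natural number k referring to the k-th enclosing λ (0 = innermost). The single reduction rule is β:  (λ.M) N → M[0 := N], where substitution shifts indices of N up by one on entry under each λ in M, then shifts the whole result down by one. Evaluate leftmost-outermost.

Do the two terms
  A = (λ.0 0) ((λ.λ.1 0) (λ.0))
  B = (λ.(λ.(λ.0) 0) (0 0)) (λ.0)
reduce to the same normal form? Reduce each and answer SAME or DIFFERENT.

Term A:
  start: (λ.0 0) ((λ.λ.1 0) (λ.0))
  [1] (λ.λ.1 0) (λ.0) ((λ.λ.1 0) (λ.0))
  [2] (λ.(λ.0) 0) ((λ.λ.1 0) (λ.0))
  [3] (λ.0) ((λ.λ.1 0) (λ.0))
  [4] (λ.λ.1 0) (λ.0)
  [5] λ.(λ.0) 0
  [6] λ.0

Term B:
  start: (λ.(λ.(λ.0) 0) (0 0)) (λ.0)
  [1] (λ.(λ.0) 0) ((λ.0) (λ.0))
  [2] (λ.0) ((λ.0) (λ.0))
  [3] (λ.0) (λ.0)
  [4] λ.0

Answer: SAME — A ⇓ λ.0, B ⇓ λ.0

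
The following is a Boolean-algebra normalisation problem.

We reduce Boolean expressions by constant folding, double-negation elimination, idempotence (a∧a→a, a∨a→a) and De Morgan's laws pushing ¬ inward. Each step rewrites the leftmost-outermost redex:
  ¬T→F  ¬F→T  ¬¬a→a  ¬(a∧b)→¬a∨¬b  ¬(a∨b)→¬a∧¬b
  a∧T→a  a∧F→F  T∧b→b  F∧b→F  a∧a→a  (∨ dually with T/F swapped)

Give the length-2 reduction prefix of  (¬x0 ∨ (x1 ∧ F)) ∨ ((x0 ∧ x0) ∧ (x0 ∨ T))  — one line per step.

  start: (¬x0 ∨ (x1 ∧ F)) ∨ ((x0 ∧ x0) ∧ (x0 ∨ T))
  [1] (¬x0 ∨ F) ∨ ((x0 ∧ x0) ∧ (x0 ∨ T))
  [2] ¬x0 ∨ ((x0 ∧ x0) ∧ (x0 ∨ T))

Answer: after 2 steps: ¬x0 ∨ ((x0 ∧ x0) ∧ (x0 ∨ T))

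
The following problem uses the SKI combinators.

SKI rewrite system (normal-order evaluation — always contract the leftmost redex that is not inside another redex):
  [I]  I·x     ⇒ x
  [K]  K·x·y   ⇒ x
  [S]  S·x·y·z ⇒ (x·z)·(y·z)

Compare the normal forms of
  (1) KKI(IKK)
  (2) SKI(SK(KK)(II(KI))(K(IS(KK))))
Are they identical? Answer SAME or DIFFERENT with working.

Term A:
  start: KKI(IKK)
  →1  K(IKK)
  →2  K(KK)

Term B:
  start: SKI(SK(KK)(II(KI))(K(IS(KK))))
  →1  K(SK(KK)(II(KI))(K(IS(KK))))(I(SK(KK)(II(KI))(K(IS(KK)))))
  →2  SK(KK)(II(KI))(K(IS(KK)))
  →3  K(II(KI))(KK(II(KI)))(K(IS(KK)))
  →4  II(KI)(K(IS(KK)))
  →5  I(KI)(K(IS(KK)))
  →6  KI(K(IS(KK)))
  →7  I

Answer: DIFFERENT — A ⇓ K(KK), B ⇓ I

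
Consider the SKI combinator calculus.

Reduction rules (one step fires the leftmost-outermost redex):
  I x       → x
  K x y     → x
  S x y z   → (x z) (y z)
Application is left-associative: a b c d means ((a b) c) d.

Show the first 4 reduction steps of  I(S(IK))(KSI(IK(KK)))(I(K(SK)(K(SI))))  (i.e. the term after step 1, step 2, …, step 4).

  start: I(S(IK))(KSI(IK(KK)))(I(K(SK)(K(SI))))
  →1  S(IK)(KSI(IK(KK)))(I(K(SK)(K(SI))))
  →2  IK(I(K(SK)(K(SI))))(KSI(IK(KK))(I(K(SK)(K(SI)))))
  →3  K(I(K(SK)(K(SI))))(KSI(IK(KK))(I(K(SK)(K(SI)))))
  →4  I(K(SK)(K(SI)))

Answer: after 4 steps: I(K(SK)(K(SI)))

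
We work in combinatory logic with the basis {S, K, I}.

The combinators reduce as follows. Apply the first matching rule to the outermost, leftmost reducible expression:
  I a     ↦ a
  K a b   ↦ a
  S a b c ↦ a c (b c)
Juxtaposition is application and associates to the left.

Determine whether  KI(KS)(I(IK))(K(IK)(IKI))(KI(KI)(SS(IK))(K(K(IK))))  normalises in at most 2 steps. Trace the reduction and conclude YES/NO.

  start: KI(KS)(I(IK))(K(IK)(IKI))(KI(KI)(SS(IK))(K(K(IK))))
  [1] I(I(IK))(K(IK)(IKI))(KI(KI)(SS(IK))(K(K(IK))))
  [2] I(IK)(K(IK)(IKI))(KI(KI)(SS(IK))(K(K(IK))))

Answer: NO — after 2 steps the term is I(IK)(K(IK)(IKI))(KI(KI)(SS(IK))(K(K(IK)))), not yet normal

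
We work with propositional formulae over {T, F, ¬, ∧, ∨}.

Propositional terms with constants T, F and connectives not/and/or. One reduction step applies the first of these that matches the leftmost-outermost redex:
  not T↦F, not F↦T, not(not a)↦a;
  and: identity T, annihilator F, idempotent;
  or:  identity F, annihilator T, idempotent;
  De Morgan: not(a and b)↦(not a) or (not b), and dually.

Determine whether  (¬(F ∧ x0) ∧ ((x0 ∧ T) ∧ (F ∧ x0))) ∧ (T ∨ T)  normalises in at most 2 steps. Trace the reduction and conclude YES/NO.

Answer: NO — after 2 steps the term is ((T ∨ ¬x0) ∧ ((x0 ∧ T) ∧ (F ∧ x0))) ∧ (T ∨ T), not yet normal

Derivation:
  start: (¬(F ∧ x0) ∧ ((x0 ∧ T) ∧ (F ∧ x0))) ∧ (T ∨ T)
  →1  ((¬F ∨ ¬x0) ∧ ((x0 ∧ T) ∧ (F ∧ x0))) ∧ (T ∨ T)
  →2  ((T ∨ ¬x0) ∧ ((x0 ∧ T) ∧ (F ∧ x0))) ∧ (T ∨ T)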